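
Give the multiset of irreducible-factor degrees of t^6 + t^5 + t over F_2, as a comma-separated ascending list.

Write f(t) = t^6 + t^5 + t.
Roots in F_2: f(0) = 0 → root; f(1) = 1.
Linear factors from roots: (t).
Complete factorization: f(t) = (t)·(t^2 + t + 1)·(t^3 + t + 1).
Factor degrees with multiplicity: 1 + 2 + 3 = 6.

1, 2, 3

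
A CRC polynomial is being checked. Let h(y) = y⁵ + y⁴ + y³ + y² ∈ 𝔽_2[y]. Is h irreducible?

No

Check for roots in 𝔽_2: h(0) = 0 → root; h(1) = 0 → root.
h(0) = 0, so (y) divides h(y); h is reducible.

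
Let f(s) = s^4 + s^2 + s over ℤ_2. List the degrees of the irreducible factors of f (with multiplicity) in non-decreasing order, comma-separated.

Roots in ℤ_2: f(0) = 0 → root; f(1) = 1.
Linear factors from roots: (s).
Complete factorization: f(s) = (s)·(s^3 + s + 1).
Factor degrees with multiplicity: 1 + 3 = 4.

1, 3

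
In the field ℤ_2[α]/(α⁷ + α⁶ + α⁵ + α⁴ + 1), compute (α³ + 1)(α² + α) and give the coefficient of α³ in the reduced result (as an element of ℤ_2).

Multiply in ℤ_2[α]: (α³ + 1)·(α² + α) = α⁵ + α⁴ + α² + α.
Reduced: α⁵ + α⁴ + α² + α.

0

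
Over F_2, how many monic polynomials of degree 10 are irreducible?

99

The number of monic irreducibles of degree 10 over GF(2) is (1/10)·Σ_{d∣10} μ(10/d) 2^d.
Divisors of 10: 1, 2, 5, 10; μ(10/d) for each: 1, -1, -1, 1.
Σ = 2^1 − 2^2 − 2^5 + 2^10 = 990.
N = 990/10 = 99.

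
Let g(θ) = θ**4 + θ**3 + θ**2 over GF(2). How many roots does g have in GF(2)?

1

Evaluate at each of the 2 elements of GF(2):
g(0) = 0 → root; g(1) = 1.
Roots: {0}.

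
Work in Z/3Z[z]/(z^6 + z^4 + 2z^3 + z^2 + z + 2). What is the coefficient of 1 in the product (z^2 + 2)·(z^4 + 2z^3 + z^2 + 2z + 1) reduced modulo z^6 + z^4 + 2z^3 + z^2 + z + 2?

Multiply in Z/3Z[z]: (z^2 + 2)·(z^4 + 2z^3 + z^2 + 2z + 1) = z^6 + 2z^5 + z + 2.
Reduce using z^6 ≡ 2z^4 + z^3 + 2z^2 + 2z + 1 (mod z^6 + z^4 + 2z^3 + z^2 + z + 2).
Reduced: 2z^5 + 2z^4 + z^3 + 2z^2.

0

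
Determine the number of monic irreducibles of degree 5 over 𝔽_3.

x^(3^5) − x is the product of all monic irreducibles of degree dividing 5; Möbius inversion gives N = (1/5) Σ μ(5/d)·3^d.
Divisors of 5: 1, 5; μ(5/d) for each: -1, 1.
Σ = − 3^1 + 3^5 = 240.
N = 240/5 = 48.

48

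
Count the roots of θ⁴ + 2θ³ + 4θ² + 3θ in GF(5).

Write f(θ) = θ⁴ + 2θ³ + 4θ² + 3θ.
Evaluate at each of the 5 elements of GF(5):
f(0) = 0 → root; f(1) = 0 → root; f(2) = 4; f(3) = 0 → root; f(4) = 0 → root.
Roots: {0, 1, 3, 4}.

4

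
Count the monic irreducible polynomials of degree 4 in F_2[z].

3

Gauss's count: N_{2}(4) = (1/4) Σ_{d|4} μ(4/d)·2^d.
Divisors of 4: 1, 2, 4; μ(4/d) for each: 0, -1, 1.
Σ = − 2^2 + 2^4 = 12.
N = 12/4 = 3.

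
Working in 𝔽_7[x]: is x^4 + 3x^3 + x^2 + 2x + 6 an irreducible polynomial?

Write m(x) = x^4 + 3x^3 + x^2 + 2x + 6.
Check for roots in 𝔽_7: m(0) = 6; m(1) = 6; m(2) = 5; m(3) = 1; m(4) = 2; m(5) = 5; m(6) = 3.
No roots, so no linear factors.
Degree-2 irreducible divisors: test the 21 monic irreducibles of degree 2 over GF(7).
None of them divide m (all give nonzero remainder).
No irreducible factor of degree ≤ 2 exists, so m is irreducible over GF(7).

Yes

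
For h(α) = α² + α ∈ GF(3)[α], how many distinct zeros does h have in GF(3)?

Evaluate at each of the 3 elements of GF(3):
h(0) = 0 → root; h(1) = 2; h(2) = 0 → root.
Roots: {0, 2}.

2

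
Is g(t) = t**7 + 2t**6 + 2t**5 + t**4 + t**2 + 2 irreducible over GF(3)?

Check for roots in GF(3): g(0) = 2; g(1) = 0 → root; g(2) = 0 → root.
g(1) = 0, so (t − 1) divides g(t); g is reducible.

No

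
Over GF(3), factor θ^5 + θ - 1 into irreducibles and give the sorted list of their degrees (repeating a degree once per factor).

1, 1, 3

Write g(θ) = θ^5 + θ - 1.
Roots in GF(3): g(0) = 2; g(1) = 1; g(2) = 0 → root.
Linear factors from roots: (θ + 1).
Complete factorization: g(θ) = (θ + 1)^2·(θ^3 + θ^2 - 1).
Factor degrees with multiplicity: 1 + 1 + 3 = 5.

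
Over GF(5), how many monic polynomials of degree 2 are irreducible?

Gauss's count: N_{5}(2) = (1/2) Σ_{d|2} μ(2/d)·5^d.
Divisors of 2: 1, 2; μ(2/d) for each: -1, 1.
Σ = − 5^1 + 5^2 = 20.
N = 20/2 = 10.

10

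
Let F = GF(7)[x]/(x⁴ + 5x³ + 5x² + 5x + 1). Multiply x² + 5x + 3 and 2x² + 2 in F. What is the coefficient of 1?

4

Multiply in GF(7)[x]: (x² + 5x + 3)·(2x² + 2) = 2x⁴ + 3x³ + x² + 3x + 6.
Reduce using x⁴ ≡ 2x³ + 2x² + 2x + 6 (mod x⁴ + 5x³ + 5x² + 5x + 1).
Reduced: 5x² + 4.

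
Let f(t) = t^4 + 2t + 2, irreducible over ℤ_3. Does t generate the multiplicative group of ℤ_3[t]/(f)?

|GF(3^4)^×| = 3^4 − 1 = 80. Prime factorization: 80 = 2^4·5.
f is primitive ⇔ t has order 80 in GF(3)[t]/(f), i.e. t^(80/q) ≠ 1 for each prime q | 80.
t^(40) mod f = 2.
t^(16) mod f = t^3 + 2t + 2.
None equal 1, so t has full order 80; f is primitive.

Yes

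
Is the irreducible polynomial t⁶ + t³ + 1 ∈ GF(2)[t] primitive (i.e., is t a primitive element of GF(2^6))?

No

Write f(t) = t⁶ + t³ + 1.
|GF(2^6)^×| = 2^6 − 1 = 63. Prime factorization: 63 = 3^2·7.
f is primitive ⇔ t has order 63 in GF(2)[t]/(f), i.e. t^(63/q) ≠ 1 for each prime q | 63.
t^(21) mod f = t³.
t^(9) mod f = 1
Since t^(9) = 1, the order of t divides 9 < 63; not primitive.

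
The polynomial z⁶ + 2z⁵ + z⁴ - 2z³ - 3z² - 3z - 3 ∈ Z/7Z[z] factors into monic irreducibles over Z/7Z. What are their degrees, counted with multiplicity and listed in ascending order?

Write f(z) = z⁶ + 2z⁵ + z⁴ - 2z³ - 3z² - 3z - 3.
Linear factors from roots: (z - 1), (z + 3).
Complete factorization: f(z) = (z + 3)·(z - 1)·(z² + 2z + 3)·(z² - 2z - 2).
Factor degrees with multiplicity: 1 + 1 + 2 + 2 = 6.

1, 1, 2, 2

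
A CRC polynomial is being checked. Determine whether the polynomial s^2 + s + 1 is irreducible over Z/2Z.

Yes

Write f(s) = s^2 + s + 1.
Check for roots in Z/2Z: f(0) = 1; f(1) = 1.
No roots. A degree-2 polynomial over a field with no linear factor is irreducible.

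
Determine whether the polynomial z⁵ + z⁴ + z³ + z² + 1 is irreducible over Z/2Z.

Yes

Write m(z) = z⁵ + z⁴ + z³ + z² + 1.
Check for roots in Z/2Z: m(0) = 1; m(1) = 1.
No roots, so no linear factors.
Monic irreducibles of degree 2 over GF(2): z² + z + 1.
None of them divide m (all give nonzero remainder).
No irreducible factor of degree ≤ 2 exists, so m is irreducible over GF(2).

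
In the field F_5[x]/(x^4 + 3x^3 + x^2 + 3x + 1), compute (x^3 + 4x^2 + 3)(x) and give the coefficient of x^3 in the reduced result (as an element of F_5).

Multiply in F_5[x]: (x^3 + 4x^2 + 3)·(x) = x^4 + 4x^3 + 3x.
Reduce using x^4 ≡ 2x^3 + 4x^2 + 2x + 4 (mod x^4 + 3x^3 + x^2 + 3x + 1).
Reduced: x^3 + 4x^2 + 4.

1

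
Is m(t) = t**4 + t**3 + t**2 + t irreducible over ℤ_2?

Check for roots in ℤ_2: m(0) = 0 → root; m(1) = 0 → root.
m(0) = 0, so (t) divides m(t); m is reducible.

No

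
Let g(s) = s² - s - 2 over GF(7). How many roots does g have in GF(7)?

2

Evaluate at each of the 7 elements of GF(7):
g(0) = 5; g(1) = 5; g(2) = 0 → root; g(3) = 4; g(4) = 3; g(5) = 4; g(6) = 0 → root.
Roots: {2, 6}.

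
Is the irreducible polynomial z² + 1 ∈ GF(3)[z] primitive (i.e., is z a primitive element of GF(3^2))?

No

Write f(z) = z² + 1.
|GF(3^2)^×| = 3^2 − 1 = 8. Prime factorization: 8 = 2^3.
f is primitive ⇔ z has order 8 in GF(3)[z]/(f), i.e. z^(8/q) ≠ 1 for each prime q | 8.
z^(4) mod f = 1
Since z^(4) = 1, the order of z divides 4 < 8; not primitive.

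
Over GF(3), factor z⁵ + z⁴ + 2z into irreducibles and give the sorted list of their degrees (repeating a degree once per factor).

Write f(z) = z⁵ + z⁴ + 2z.
Roots in GF(3): f(0) = 0 → root; f(1) = 1; f(2) = 1.
Linear factors from roots: (z).
Complete factorization: f(z) = (z)·(z⁴ + z³ + 2).
Factor degrees with multiplicity: 1 + 4 = 5.

1, 4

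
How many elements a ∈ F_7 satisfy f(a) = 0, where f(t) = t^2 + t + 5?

Evaluate at each of the 7 elements of F_7:
f(0) = 5; f(1) = 0 → root; f(2) = 4; f(3) = 3; f(4) = 4; f(5) = 0 → root; f(6) = 5.
Roots: {1, 5}.

2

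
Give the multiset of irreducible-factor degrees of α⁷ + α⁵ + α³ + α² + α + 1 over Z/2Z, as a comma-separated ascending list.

Write f(α) = α⁷ + α⁵ + α³ + α² + α + 1.
Roots in Z/2Z: f(0) = 1; f(1) = 0 → root.
Linear factors from roots: (α + 1).
Complete factorization: f(α) = (α + 1)^2·(α² + α + 1)·(α³ + α² + 1).
Factor degrees with multiplicity: 1 + 1 + 2 + 3 = 7.

1, 1, 2, 3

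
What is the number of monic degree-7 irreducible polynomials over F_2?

18

By the necklace-counting formula, N_2(7) = (1/7) Σ_{d|7} μ(7/d)·2^d.
Divisors of 7: 1, 7; μ(7/d) for each: -1, 1.
Σ = − 2^1 + 2^7 = 126.
N = 126/7 = 18.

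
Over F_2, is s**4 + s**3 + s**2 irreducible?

Write P(s) = s**4 + s**3 + s**2.
Check for roots in F_2: P(0) = 0 → root; P(1) = 1.
P(0) = 0, so (s) divides P(s); P is reducible.

No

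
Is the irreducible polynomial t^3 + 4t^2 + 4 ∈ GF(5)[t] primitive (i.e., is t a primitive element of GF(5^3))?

No

Write f(t) = t^3 + 4t^2 + 4.
|GF(5^3)^×| = 5^3 − 1 = 124. Prime factorization: 124 = 2^2·31.
f is primitive ⇔ t has order 124 in GF(5)[t]/(f), i.e. t^(124/q) ≠ 1 for each prime q | 124.
t^(62) mod f = 1
t^(4) mod f = t^2 + t + 1.
Since t^(62) = 1, the order of t divides 62 < 124; not primitive.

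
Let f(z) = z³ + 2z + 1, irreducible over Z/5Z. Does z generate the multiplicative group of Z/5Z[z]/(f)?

|GF(5^3)^×| = 5^3 − 1 = 124. Prime factorization: 124 = 2^2·31.
f is primitive ⇔ z has order 124 in GF(5)[z]/(f), i.e. z^(124/q) ≠ 1 for each prime q | 124.
z^(62) mod f = 1
z^(4) mod f = 3z² + 4z.
Since z^(62) = 1, the order of z divides 62 < 124; not primitive.

No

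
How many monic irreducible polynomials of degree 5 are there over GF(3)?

48

x^(3^5) − x is the product of all monic irreducibles of degree dividing 5; Möbius inversion gives N = (1/5) Σ μ(5/d)·3^d.
Divisors of 5: 1, 5; μ(5/d) for each: -1, 1.
Σ = − 3^1 + 3^5 = 240.
N = 240/5 = 48.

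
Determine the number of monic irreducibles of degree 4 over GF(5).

The number of monic irreducibles of degree 4 over GF(5) is (1/4)·Σ_{d∣4} μ(4/d) 5^d.
Divisors of 4: 1, 2, 4; μ(4/d) for each: 0, -1, 1.
Σ = − 5^2 + 5^4 = 600.
N = 600/4 = 150.

150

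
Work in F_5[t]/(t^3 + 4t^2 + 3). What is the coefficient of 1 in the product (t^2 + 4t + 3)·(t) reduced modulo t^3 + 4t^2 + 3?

Multiply in F_5[t]: (t^2 + 4t + 3)·(t) = t^3 + 4t^2 + 3t.
Reduce using t^3 ≡ t^2 + 2 (mod t^3 + 4t^2 + 3).
Reduced: 3t + 2.

2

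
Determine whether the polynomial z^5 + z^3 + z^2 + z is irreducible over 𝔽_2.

No

Write h(z) = z^5 + z^3 + z^2 + z.
Check for roots in 𝔽_2: h(0) = 0 → root; h(1) = 0 → root.
h(0) = 0, so (z) divides h(z); h is reducible.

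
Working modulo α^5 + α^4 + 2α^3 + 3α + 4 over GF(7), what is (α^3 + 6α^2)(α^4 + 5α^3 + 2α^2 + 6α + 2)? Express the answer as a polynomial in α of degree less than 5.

Multiply in GF(7)[α]: (α^3 + 6α^2)·(α^4 + 5α^3 + 2α^2 + 6α + 2) = α^7 + 4α^6 + 4α^5 + 4α^4 + 3α^3 + 5α^2.
Reduce using α^5 ≡ 6α^4 + 5α^3 + 4α + 3 (mod α^5 + α^4 + 2α^3 + 3α + 4).
Reduced: 6α^4 + 2α^3 + 6α^2 + 5α + 4.

6α^4 + 2α^3 + 6α^2 + 5α + 4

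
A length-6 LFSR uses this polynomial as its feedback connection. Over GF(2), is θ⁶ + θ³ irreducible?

Write h(θ) = θ⁶ + θ³.
Check for roots in GF(2): h(0) = 0 → root; h(1) = 0 → root.
h(0) = 0, so (θ) divides h(θ); h is reducible.

No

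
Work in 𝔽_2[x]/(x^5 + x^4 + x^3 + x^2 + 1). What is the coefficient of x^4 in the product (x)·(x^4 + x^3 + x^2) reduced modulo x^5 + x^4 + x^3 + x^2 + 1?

0

Multiply in 𝔽_2[x]: (x)·(x^4 + x^3 + x^2) = x^5 + x^4 + x^3.
Reduce using x^5 ≡ x^4 + x^3 + x^2 + 1 (mod x^5 + x^4 + x^3 + x^2 + 1).
Reduced: x^2 + 1.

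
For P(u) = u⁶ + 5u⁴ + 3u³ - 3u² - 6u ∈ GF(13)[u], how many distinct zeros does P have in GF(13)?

Evaluate at each of the 13 elements of GF(13):
P(0) = 0 → root; P(1) = 0 → root; P(2) = 1; P(3) = 0 → root; P(4) = 10; P(5) = 1; P(6) = 2; P(7) = 0 → root; P(8) = 0 → root; P(9) = 12; P(10) = 4; P(11) = 3; P(12) = 6.
Roots: {0, 1, 3, 7, 8}.

5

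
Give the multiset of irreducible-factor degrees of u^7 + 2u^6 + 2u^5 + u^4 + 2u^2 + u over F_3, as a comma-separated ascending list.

1, 1, 2, 3

Write f(u) = u^7 + 2u^6 + 2u^5 + u^4 + 2u^2 + u.
Roots in F_3: f(0) = 0 → root; f(1) = 0 → root; f(2) = 1.
Linear factors from roots: (u), (u + 2).
Complete factorization: f(u) = (u)·(u + 2)·(u^2 + u + 2)·(u^3 + 2u^2 + u + 1).
Factor degrees with multiplicity: 1 + 1 + 2 + 3 = 7.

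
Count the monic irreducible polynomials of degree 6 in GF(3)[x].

116

Gauss's count: N_{3}(6) = (1/6) Σ_{d|6} μ(6/d)·3^d.
Divisors of 6: 1, 2, 3, 6; μ(6/d) for each: 1, -1, -1, 1.
Σ = 3^1 − 3^2 − 3^3 + 3^6 = 696.
N = 696/6 = 116.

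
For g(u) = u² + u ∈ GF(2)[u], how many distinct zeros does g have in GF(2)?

2

Evaluate at each of the 2 elements of GF(2):
g(0) = 0 → root; g(1) = 0 → root.
Roots: {0, 1}.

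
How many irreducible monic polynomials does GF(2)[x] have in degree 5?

6

By the necklace-counting formula, N_2(5) = (1/5) Σ_{d|5} μ(5/d)·2^d.
Divisors of 5: 1, 5; μ(5/d) for each: -1, 1.
Σ = − 2^1 + 2^5 = 30.
N = 30/5 = 6.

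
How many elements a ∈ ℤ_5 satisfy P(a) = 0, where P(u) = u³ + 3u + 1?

Evaluate at each of the 5 elements of ℤ_5:
P(0) = 1; P(1) = 0 → root; P(2) = 0 → root; P(3) = 2; P(4) = 2.
Roots: {1, 2}.

2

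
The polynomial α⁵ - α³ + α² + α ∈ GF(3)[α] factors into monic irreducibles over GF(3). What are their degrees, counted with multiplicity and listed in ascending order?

1, 1, 3

Write h(α) = α⁵ - α³ + α² + α.
Roots in GF(3): h(0) = 0 → root; h(1) = 2; h(2) = 0 → root.
Linear factors from roots: (α), (α + 1).
Complete factorization: h(α) = (α)·(α + 1)·(α³ - α² + 1).
Factor degrees with multiplicity: 1 + 1 + 3 = 5.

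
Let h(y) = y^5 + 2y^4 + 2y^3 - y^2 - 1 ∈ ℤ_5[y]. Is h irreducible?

No

Check for roots in ℤ_5: h(0) = 4; h(1) = 3; h(2) = 0 → root; h(3) = 4; h(4) = 2.
h(2) = 0, so (y − 2) divides h(y); h is reducible.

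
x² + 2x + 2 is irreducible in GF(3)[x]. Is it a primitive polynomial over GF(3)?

Yes

Write f(x) = x² + 2x + 2.
|GF(3^2)^×| = 3^2 − 1 = 8. Prime factorization: 8 = 2^3.
f is primitive ⇔ x has order 8 in GF(3)[x]/(f), i.e. x^(8/q) ≠ 1 for each prime q | 8.
x^(4) mod f = 2.
None equal 1, so x has full order 8; f is primitive.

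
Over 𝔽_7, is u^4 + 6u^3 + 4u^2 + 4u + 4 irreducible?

Write P(u) = u^4 + 6u^3 + 4u^2 + 4u + 4.
Check for roots in 𝔽_7: P(0) = 4; P(1) = 5; P(2) = 1; P(3) = 1; P(4) = 3; P(5) = 1; P(6) = 6.
No roots, so no linear factors.
Degree-2 irreducible divisors: test the 21 monic irreducibles of degree 2 over GF(7).
None of them divide P (all give nonzero remainder).
No irreducible factor of degree ≤ 2 exists, so P is irreducible over GF(7).

Yes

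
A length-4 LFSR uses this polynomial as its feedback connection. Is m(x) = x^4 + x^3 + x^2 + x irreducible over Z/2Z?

Check for roots in Z/2Z: m(0) = 0 → root; m(1) = 0 → root.
m(0) = 0, so (x) divides m(x); m is reducible.

No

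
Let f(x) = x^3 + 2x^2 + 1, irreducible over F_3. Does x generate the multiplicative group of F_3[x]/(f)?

|GF(3^3)^×| = 3^3 − 1 = 26. Prime factorization: 26 = 2·13.
f is primitive ⇔ x has order 26 in GF(3)[x]/(f), i.e. x^(26/q) ≠ 1 for each prime q | 26.
x^(13) mod f = 2.
x^(2) mod f = x^2.
None equal 1, so x has full order 26; f is primitive.

Yes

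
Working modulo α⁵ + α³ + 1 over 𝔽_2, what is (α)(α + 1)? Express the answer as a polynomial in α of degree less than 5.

Multiply in 𝔽_2[α]: (α)·(α + 1) = α² + α.
Reduced: α² + α.

α^2 + α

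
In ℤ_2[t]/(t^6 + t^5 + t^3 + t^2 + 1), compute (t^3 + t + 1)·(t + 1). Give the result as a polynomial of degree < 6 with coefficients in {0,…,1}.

Multiply in ℤ_2[t]: (t^3 + t + 1)·(t + 1) = t^4 + t^3 + t^2 + 1.
Reduced: t^4 + t^3 + t^2 + 1.

t^4 + t^3 + t^2 + 1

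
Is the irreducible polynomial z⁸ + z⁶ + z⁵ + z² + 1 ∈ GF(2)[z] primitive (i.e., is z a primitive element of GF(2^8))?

Yes

Write f(z) = z⁸ + z⁶ + z⁵ + z² + 1.
|GF(2^8)^×| = 2^8 − 1 = 255. Prime factorization: 255 = 3·5·17.
f is primitive ⇔ z has order 255 in GF(2)[z]/(f), i.e. z^(255/q) ≠ 1 for each prime q | 255.
z^(85) mod f = z⁷ + z³ + 1.
z^(51) mod f = z⁶ + z⁵ + 1.
z^(15) mod f = z⁷ + z⁶ + z⁵ + z⁴ + z² + z + 1.
None equal 1, so z has full order 255; f is primitive.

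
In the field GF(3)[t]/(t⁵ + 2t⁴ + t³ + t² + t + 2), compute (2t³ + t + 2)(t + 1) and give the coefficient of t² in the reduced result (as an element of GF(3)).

Multiply in GF(3)[t]: (2t³ + t + 2)·(t + 1) = 2t⁴ + 2t³ + t² + 2.
Reduced: 2t⁴ + 2t³ + t² + 2.

1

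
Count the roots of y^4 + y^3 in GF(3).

Write f(y) = y^4 + y^3.
Evaluate at each of the 3 elements of GF(3):
f(0) = 0 → root; f(1) = 2; f(2) = 0 → root.
Roots: {0, 2}.

2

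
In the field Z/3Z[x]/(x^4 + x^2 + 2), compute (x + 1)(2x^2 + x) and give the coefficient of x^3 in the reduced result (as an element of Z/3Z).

2

Multiply in Z/3Z[x]: (x + 1)·(2x^2 + x) = 2x^3 + x.
Reduced: 2x^3 + x.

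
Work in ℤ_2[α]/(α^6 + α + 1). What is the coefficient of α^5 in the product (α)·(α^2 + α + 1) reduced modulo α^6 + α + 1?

Multiply in ℤ_2[α]: (α)·(α^2 + α + 1) = α^3 + α^2 + α.
Reduced: α^3 + α^2 + α.

0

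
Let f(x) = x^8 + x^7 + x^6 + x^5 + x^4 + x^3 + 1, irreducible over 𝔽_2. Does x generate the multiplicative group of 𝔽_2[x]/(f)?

|GF(2^8)^×| = 2^8 − 1 = 255. Prime factorization: 255 = 3·5·17.
f is primitive ⇔ x has order 255 in GF(2)[x]/(f), i.e. x^(255/q) ≠ 1 for each prime q | 255.
x^(85) mod f = 1
x^(51) mod f = x^7 + x^5 + x^3 + x^2 + 1.
x^(15) mod f = x^7 + x^6 + x^3 + x + 1.
Since x^(85) = 1, the order of x divides 85 < 255; not primitive.

No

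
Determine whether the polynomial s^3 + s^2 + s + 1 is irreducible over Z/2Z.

Write f(s) = s^3 + s^2 + s + 1.
Check for roots in Z/2Z: f(0) = 1; f(1) = 0 → root.
f(1) = 0, so (s − 1) divides f(s); f is reducible.

No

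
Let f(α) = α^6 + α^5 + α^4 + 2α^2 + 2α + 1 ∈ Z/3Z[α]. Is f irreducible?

Check for roots in Z/3Z: f(0) = 1; f(1) = 2; f(2) = 2.
No roots, so no linear factors.
Monic irreducibles of degree 2 over GF(3): α^2 + 1, α^2 + α + 2, α^2 + 2α + 2.
None of them divide f (all give nonzero remainder).
Degree-3 irreducible divisors: test the 8 monic irreducibles of degree 3 over GF(3).
None of them divide f (all give nonzero remainder).
No irreducible factor of degree ≤ 3 exists, so f is irreducible over GF(3).

Yes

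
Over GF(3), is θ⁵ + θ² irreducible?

Write f(θ) = θ⁵ + θ².
Check for roots in GF(3): f(0) = 0 → root; f(1) = 2; f(2) = 0 → root.
f(0) = 0, so (θ) divides f(θ); f is reducible.

No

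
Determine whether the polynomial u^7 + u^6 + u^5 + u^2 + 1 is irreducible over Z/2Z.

Yes

Write g(u) = u^7 + u^6 + u^5 + u^2 + 1.
Check for roots in Z/2Z: g(0) = 1; g(1) = 1.
No roots, so no linear factors.
Monic irreducibles of degree 2 over GF(2): u^2 + u + 1.
None of them divide g (all give nonzero remainder).
Monic irreducibles of degree 3 over GF(2): u^3 + u + 1, u^3 + u^2 + 1.
None of them divide g (all give nonzero remainder).
No irreducible factor of degree ≤ 3 exists, so g is irreducible over GF(2).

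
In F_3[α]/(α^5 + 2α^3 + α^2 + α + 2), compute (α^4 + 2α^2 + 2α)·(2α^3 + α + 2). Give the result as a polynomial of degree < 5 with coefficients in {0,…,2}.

α^4 + α^3 + α^2 + 1

Multiply in F_3[α]: (α^4 + 2α^2 + 2α)·(2α^3 + α + 2) = 2α^7 + 2α^5 + 2α^3 + α.
Reduce using α^5 ≡ α^3 + 2α^2 + 2α + 1 (mod α^5 + 2α^3 + α^2 + α + 2).
Reduced: α^4 + α^3 + α^2 + 1.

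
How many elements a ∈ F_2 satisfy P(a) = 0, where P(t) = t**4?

Evaluate at each of the 2 elements of F_2:
P(0) = 0 → root; P(1) = 1.
Roots: {0}.

1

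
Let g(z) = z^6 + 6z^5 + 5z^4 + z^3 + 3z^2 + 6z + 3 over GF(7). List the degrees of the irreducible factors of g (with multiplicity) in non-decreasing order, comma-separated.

Linear factors from roots: (z + 5), (z + 4).
Complete factorization: g(z) = (z + 4)·(z + 5)·(z^2 + 4)·(z^2 + 4z + 1).
Factor degrees with multiplicity: 1 + 1 + 2 + 2 = 6.

1, 1, 2, 2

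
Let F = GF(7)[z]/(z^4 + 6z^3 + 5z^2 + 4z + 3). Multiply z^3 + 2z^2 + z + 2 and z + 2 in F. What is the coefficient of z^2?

Multiply in GF(7)[z]: (z^3 + 2z^2 + z + 2)·(z + 2) = z^4 + 4z^3 + 5z^2 + 4z + 4.
Reduce using z^4 ≡ z^3 + 2z^2 + 3z + 4 (mod z^4 + 6z^3 + 5z^2 + 4z + 3).
Reduced: 5z^3 + 1.

0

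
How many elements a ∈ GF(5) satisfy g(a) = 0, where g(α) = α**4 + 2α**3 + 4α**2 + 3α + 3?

0

Evaluate at each of the 5 elements of GF(5):
g(0) = 3; g(1) = 3; g(2) = 2; g(3) = 3; g(4) = 3.
No element is a root.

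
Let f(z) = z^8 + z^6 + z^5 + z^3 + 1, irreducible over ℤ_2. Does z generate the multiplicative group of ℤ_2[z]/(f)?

|GF(2^8)^×| = 2^8 − 1 = 255. Prime factorization: 255 = 3·5·17.
f is primitive ⇔ z has order 255 in GF(2)[z]/(f), i.e. z^(255/q) ≠ 1 for each prime q | 255.
z^(85) mod f = z^6 + z^5 + z^4 + z^3 + z^2 + z + 1.
z^(51) mod f = z^6 + z^5 + z^4 + z^3.
z^(15) mod f = z^7 + z^5 + z^4 + z^2 + 1.
None equal 1, so z has full order 255; f is primitive.

Yes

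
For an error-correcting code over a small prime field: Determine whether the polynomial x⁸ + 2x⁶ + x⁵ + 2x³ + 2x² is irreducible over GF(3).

No

Write m(x) = x⁸ + 2x⁶ + x⁵ + 2x³ + 2x².
Check for roots in GF(3): m(0) = 0 → root; m(1) = 2; m(2) = 2.
m(0) = 0, so (x) divides m(x); m is reducible.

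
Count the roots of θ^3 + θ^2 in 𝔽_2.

Write h(θ) = θ^3 + θ^2.
Evaluate at each of the 2 elements of 𝔽_2:
h(0) = 0 → root; h(1) = 0 → root.
Roots: {0, 1}.

2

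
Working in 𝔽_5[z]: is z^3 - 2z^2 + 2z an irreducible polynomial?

No

Write P(z) = z^3 - 2z^2 + 2z.
Check for roots in 𝔽_5: P(0) = 0 → root; P(1) = 1; P(2) = 4; P(3) = 0 → root; P(4) = 0 → root.
P(0) = 0, so (z) divides P(z); P is reducible.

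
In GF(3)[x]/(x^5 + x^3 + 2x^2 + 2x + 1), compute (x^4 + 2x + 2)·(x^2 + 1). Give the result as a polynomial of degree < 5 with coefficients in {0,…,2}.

x + 2

Multiply in GF(3)[x]: (x^4 + 2x + 2)·(x^2 + 1) = x^6 + x^4 + 2x^3 + 2x^2 + 2x + 2.
Reduce using x^5 ≡ 2x^3 + x^2 + x + 2 (mod x^5 + x^3 + 2x^2 + 2x + 1).
Reduced: x + 2.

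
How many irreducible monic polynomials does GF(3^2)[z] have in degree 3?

The number of monic irreducibles of degree 3 over GF(9) is (1/3)·Σ_{d∣3} μ(3/d) 9^d.
Divisors of 3: 1, 3; μ(3/d) for each: -1, 1.
Σ = − 9^1 + 9^3 = 720.
N = 720/3 = 240.

240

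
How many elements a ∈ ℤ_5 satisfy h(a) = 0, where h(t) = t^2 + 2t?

2

Evaluate at each of the 5 elements of ℤ_5:
h(0) = 0 → root; h(1) = 3; h(2) = 3; h(3) = 0 → root; h(4) = 4.
Roots: {0, 3}.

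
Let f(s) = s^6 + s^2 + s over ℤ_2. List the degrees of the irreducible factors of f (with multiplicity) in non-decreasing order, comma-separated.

1, 2, 3

Roots in ℤ_2: f(0) = 0 → root; f(1) = 1.
Linear factors from roots: (s).
Complete factorization: f(s) = (s)·(s^2 + s + 1)·(s^3 + s^2 + 1).
Factor degrees with multiplicity: 1 + 2 + 3 = 6.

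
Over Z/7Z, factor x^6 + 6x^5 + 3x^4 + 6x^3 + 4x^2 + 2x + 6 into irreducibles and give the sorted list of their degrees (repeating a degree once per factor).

1, 1, 1, 3

Write f(x) = x^6 + 6x^5 + 3x^4 + 6x^3 + 4x^2 + 2x + 6.
Linear factors from roots: (x + 6), (x + 5), (x + 1).
Complete factorization: f(x) = (x + 1)·(x + 5)·(x + 6)·(x^3 + x^2 + 6x + 3).
Factor degrees with multiplicity: 1 + 1 + 1 + 3 = 6.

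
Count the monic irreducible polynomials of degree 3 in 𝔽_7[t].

112

Gauss's count: N_{7}(3) = (1/3) Σ_{d|3} μ(3/d)·7^d.
Divisors of 3: 1, 3; μ(3/d) for each: -1, 1.
Σ = − 7^1 + 7^3 = 336.
N = 336/3 = 112.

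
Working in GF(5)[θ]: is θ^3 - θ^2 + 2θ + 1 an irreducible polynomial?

No

Write P(θ) = θ^3 - θ^2 + 2θ + 1.
Check for roots in GF(5): P(0) = 1; P(1) = 3; P(2) = 4; P(3) = 0 → root; P(4) = 2.
P(3) = 0, so (θ − 3) divides P(θ); P is reducible.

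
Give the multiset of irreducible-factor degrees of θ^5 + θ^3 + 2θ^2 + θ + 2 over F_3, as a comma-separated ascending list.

2, 3

Write g(θ) = θ^5 + θ^3 + 2θ^2 + θ + 2.
Roots in F_3: g(0) = 2; g(1) = 1; g(2) = 1.
Complete factorization: g(θ) = (θ^2 + θ + 2)·(θ^3 + 2θ^2 + 1).
Factor degrees with multiplicity: 2 + 3 = 5.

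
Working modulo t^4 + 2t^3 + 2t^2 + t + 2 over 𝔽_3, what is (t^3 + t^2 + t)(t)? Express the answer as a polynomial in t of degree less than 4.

Multiply in 𝔽_3[t]: (t^3 + t^2 + t)·(t) = t^4 + t^3 + t^2.
Reduce using t^4 ≡ t^3 + t^2 + 2t + 1 (mod t^4 + 2t^3 + 2t^2 + t + 2).
Reduced: 2t^3 + 2t^2 + 2t + 1.

2t^3 + 2t^2 + 2t + 1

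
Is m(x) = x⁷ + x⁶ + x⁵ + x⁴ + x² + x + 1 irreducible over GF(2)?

Check for roots in GF(2): m(0) = 1; m(1) = 1.
No roots, so no linear factors.
Monic irreducibles of degree 2 over GF(2): x² + x + 1.
None of them divide m (all give nonzero remainder).
Monic irreducibles of degree 3 over GF(2): x³ + x + 1, x³ + x² + 1.
None of them divide m (all give nonzero remainder).
No irreducible factor of degree ≤ 3 exists, so m is irreducible over GF(2).

Yes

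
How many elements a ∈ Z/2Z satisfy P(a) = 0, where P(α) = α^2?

Evaluate at each of the 2 elements of Z/2Z:
P(0) = 0 → root; P(1) = 1.
Roots: {0}.

1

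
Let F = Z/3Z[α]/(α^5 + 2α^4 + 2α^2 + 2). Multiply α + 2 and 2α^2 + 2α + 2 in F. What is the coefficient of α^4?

0

Multiply in Z/3Z[α]: (α + 2)·(2α^2 + 2α + 2) = 2α^3 + 1.
Reduced: 2α^3 + 1.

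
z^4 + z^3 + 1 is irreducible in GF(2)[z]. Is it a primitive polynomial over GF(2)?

Write f(z) = z^4 + z^3 + 1.
|GF(2^4)^×| = 2^4 − 1 = 15. Prime factorization: 15 = 3·5.
f is primitive ⇔ z has order 15 in GF(2)[z]/(f), i.e. z^(15/q) ≠ 1 for each prime q | 15.
z^(5) mod f = z^3 + z + 1.
z^(3) mod f = z^3.
None equal 1, so z has full order 15; f is primitive.

Yes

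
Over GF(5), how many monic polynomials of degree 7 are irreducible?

11160

By the necklace-counting formula, N_5(7) = (1/7) Σ_{d|7} μ(7/d)·5^d.
Divisors of 7: 1, 7; μ(7/d) for each: -1, 1.
Σ = − 5^1 + 5^7 = 78120.
N = 78120/7 = 11160.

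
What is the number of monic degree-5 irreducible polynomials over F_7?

The number of monic irreducibles of degree 5 over GF(7) is (1/5)·Σ_{d∣5} μ(5/d) 7^d.
Divisors of 5: 1, 5; μ(5/d) for each: -1, 1.
Σ = − 7^1 + 7^5 = 16800.
N = 16800/5 = 3360.

3360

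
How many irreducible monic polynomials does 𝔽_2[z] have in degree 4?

By the necklace-counting formula, N_2(4) = (1/4) Σ_{d|4} μ(4/d)·2^d.
Divisors of 4: 1, 2, 4; μ(4/d) for each: 0, -1, 1.
Σ = − 2^2 + 2^4 = 12.
N = 12/4 = 3.

3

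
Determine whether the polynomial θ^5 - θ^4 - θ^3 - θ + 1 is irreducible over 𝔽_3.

Yes

Write h(θ) = θ^5 - θ^4 - θ^3 - θ + 1.
Check for roots in 𝔽_3: h(0) = 1; h(1) = 2; h(2) = 1.
No roots, so no linear factors.
Monic irreducibles of degree 2 over GF(3): θ^2 + 1, θ^2 + θ - 1, θ^2 - θ - 1.
None of them divide h (all give nonzero remainder).
No irreducible factor of degree ≤ 2 exists, so h is irreducible over GF(3).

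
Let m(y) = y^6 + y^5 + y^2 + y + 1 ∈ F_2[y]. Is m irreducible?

Yes

Check for roots in F_2: m(0) = 1; m(1) = 1.
No roots, so no linear factors.
Monic irreducibles of degree 2 over GF(2): y^2 + y + 1.
None of them divide m (all give nonzero remainder).
Monic irreducibles of degree 3 over GF(2): y^3 + y + 1, y^3 + y^2 + 1.
None of them divide m (all give nonzero remainder).
No irreducible factor of degree ≤ 3 exists, so m is irreducible over GF(2).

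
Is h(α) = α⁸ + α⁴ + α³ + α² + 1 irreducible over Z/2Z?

Check for roots in Z/2Z: h(0) = 1; h(1) = 1.
No roots, so no linear factors.
Monic irreducibles of degree 2 over GF(2): α² + α + 1.
None of them divide h (all give nonzero remainder).
Monic irreducibles of degree 3 over GF(2): α³ + α + 1, α³ + α² + 1.
None of them divide h (all give nonzero remainder).
Monic irreducibles of degree 4 over GF(2): α⁴ + α + 1, α⁴ + α³ + 1, α⁴ + α³ + α² + α + 1.
None of them divide h (all give nonzero remainder).
No irreducible factor of degree ≤ 4 exists, so h is irreducible over GF(2).

Yes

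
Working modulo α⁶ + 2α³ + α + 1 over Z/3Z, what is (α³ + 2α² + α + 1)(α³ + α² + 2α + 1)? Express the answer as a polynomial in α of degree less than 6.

Multiply in Z/3Z[α]: (α³ + 2α² + α + 1)·(α³ + α² + 2α + 1) = α⁶ + 2α⁴ + α³ + 2α² + 1.
Reduce using α⁶ ≡ α³ + 2α + 2 (mod α⁶ + 2α³ + α + 1).
Reduced: 2α⁴ + 2α³ + 2α² + 2α.

2α^4 + 2α^3 + 2α^2 + 2α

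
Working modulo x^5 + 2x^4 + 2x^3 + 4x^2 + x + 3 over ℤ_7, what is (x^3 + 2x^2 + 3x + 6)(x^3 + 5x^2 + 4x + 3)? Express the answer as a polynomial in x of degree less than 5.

Multiply in ℤ_7[x]: (x^3 + 2x^2 + 3x + 6)·(x^3 + 5x^2 + 4x + 3) = x^6 + 3x^4 + 4x^3 + 6x^2 + 5x + 4.
Reduce using x^5 ≡ 5x^4 + 5x^3 + 3x^2 + 6x + 4 (mod x^5 + 2x^4 + 2x^3 + 4x^2 + x + 3).
Reduced: 5x^4 + 4x^3 + 6x^2 + 4x + 3.

5x^4 + 4x^3 + 6x^2 + 4x + 3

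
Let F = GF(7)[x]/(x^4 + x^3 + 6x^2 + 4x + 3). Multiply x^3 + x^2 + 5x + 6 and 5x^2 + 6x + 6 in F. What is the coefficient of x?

6

Multiply in GF(7)[x]: (x^3 + x^2 + 5x + 6)·(5x^2 + 6x + 6) = 5x^5 + 4x^4 + 2x^3 + 3x^2 + 3x + 1.
Reduce using x^4 ≡ 6x^3 + x^2 + 3x + 4 (mod x^4 + x^3 + 6x^2 + 4x + 3).
Reduced: x^3 + 3x^2 + 6x + 4.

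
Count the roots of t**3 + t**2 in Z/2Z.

2

Write P(t) = t**3 + t**2.
Evaluate at each of the 2 elements of Z/2Z:
P(0) = 0 → root; P(1) = 0 → root.
Roots: {0, 1}.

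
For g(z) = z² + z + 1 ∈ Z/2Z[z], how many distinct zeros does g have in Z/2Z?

Evaluate at each of the 2 elements of Z/2Z:
g(0) = 1; g(1) = 1.
No element is a root.

0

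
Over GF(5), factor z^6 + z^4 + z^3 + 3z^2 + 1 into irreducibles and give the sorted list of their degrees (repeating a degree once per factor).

Write g(z) = z^6 + z^4 + z^3 + 3z^2 + 1.
Roots in GF(5): g(0) = 1; g(1) = 2; g(2) = 1; g(3) = 0 → root; g(4) = 0 → root.
Linear factors from roots: (z + 2), (z + 1).
Complete factorization: g(z) = (z + 1)·(z + 2)·(z^4 + 2z^3 + 3z^2 + 3z + 3).
Factor degrees with multiplicity: 1 + 1 + 4 = 6.

1, 1, 4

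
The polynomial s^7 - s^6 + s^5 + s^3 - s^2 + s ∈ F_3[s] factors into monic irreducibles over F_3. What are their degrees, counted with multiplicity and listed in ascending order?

Write g(s) = s^7 - s^6 + s^5 + s^3 - s^2 + s.
Roots in F_3: g(0) = 0 → root; g(1) = 2; g(2) = 0 → root.
Linear factors from roots: (s), (s + 1).
Complete factorization: g(s) = (s)·(s + 1)^2·(s^2 + s - 1)·(s^2 - s - 1).
Factor degrees with multiplicity: 1 + 1 + 1 + 2 + 2 = 7.

1, 1, 1, 2, 2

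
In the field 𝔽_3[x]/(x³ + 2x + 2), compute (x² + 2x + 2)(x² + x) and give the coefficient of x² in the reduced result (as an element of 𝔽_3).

Multiply in 𝔽_3[x]: (x² + 2x + 2)·(x² + x) = x⁴ + x² + 2x.
Reduce using x³ ≡ x + 1 (mod x³ + 2x + 2).
Reduced: 2x².

2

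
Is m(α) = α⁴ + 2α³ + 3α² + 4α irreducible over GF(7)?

Check for roots in GF(7): m(0) = 0 → root; m(1) = 3; m(2) = 3; m(3) = 6; m(4) = 0 → root; m(5) = 4; m(6) = 5.
m(0) = 0, so (α) divides m(α); m is reducible.

No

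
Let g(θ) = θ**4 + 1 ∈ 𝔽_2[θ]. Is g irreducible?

No

Check for roots in 𝔽_2: g(0) = 1; g(1) = 0 → root.
g(1) = 0, so (θ − 1) divides g(θ); g is reducible.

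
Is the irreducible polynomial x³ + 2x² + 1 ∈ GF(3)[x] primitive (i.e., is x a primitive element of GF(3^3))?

Yes

Write f(x) = x³ + 2x² + 1.
|GF(3^3)^×| = 3^3 − 1 = 26. Prime factorization: 26 = 2·13.
f is primitive ⇔ x has order 26 in GF(3)[x]/(f), i.e. x^(26/q) ≠ 1 for each prime q | 26.
x^(13) mod f = 2.
x^(2) mod f = x².
None equal 1, so x has full order 26; f is primitive.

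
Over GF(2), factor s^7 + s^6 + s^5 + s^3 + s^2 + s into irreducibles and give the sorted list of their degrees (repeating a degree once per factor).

Write g(s) = s^7 + s^6 + s^5 + s^3 + s^2 + s.
Roots in GF(2): g(0) = 0 → root; g(1) = 0 → root.
Linear factors from roots: (s), (s + 1).
Complete factorization: g(s) = (s)·(s + 1)^4·(s^2 + s + 1).
Factor degrees with multiplicity: 1 + 1 + 1 + 1 + 1 + 2 = 7.

1, 1, 1, 1, 1, 2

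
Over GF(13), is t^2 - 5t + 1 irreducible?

Write P(t) = t^2 - 5t + 1.
Check each element of GF(13) for a root: P(0)=1, P(1)=10, P(2)=8, P(3)=8, P(4)=10, P(5)=1, P(6)=7, P(7)=2, P(8)=12, P(9)=11, P(10)=12, P(11)=2, P(12)=7.
No roots. A degree-2 polynomial over a field with no linear factor is irreducible.

Yes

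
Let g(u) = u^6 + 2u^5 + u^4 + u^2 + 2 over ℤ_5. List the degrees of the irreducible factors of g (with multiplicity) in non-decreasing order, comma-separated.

Roots in ℤ_5: g(0) = 2; g(1) = 2; g(2) = 0 → root; g(3) = 2; g(4) = 3.
Linear factors from roots: (u - 2).
Complete factorization: g(u) = (u - 2)·(u^2 + 2u - 2)·(u^3 + 2u^2 + 2u - 2).
Factor degrees with multiplicity: 1 + 2 + 3 = 6.

1, 2, 3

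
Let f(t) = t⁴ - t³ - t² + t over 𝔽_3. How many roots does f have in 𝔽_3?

3

Evaluate at each of the 3 elements of 𝔽_3:
f(0) = 0 → root; f(1) = 0 → root; f(2) = 0 → root.
Roots: {0, 1, 2}.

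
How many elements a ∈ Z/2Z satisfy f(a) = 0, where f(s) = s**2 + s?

Evaluate at each of the 2 elements of Z/2Z:
f(0) = 0 → root; f(1) = 0 → root.
Roots: {0, 1}.

2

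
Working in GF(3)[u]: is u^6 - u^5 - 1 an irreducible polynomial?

Write g(u) = u^6 - u^5 - 1.
Check for roots in GF(3): g(0) = 2; g(1) = 2; g(2) = 1.
No roots, so no linear factors.
Monic irreducibles of degree 2 over GF(3): u^2 + 1, u^2 + u - 1, u^2 - u - 1.
None of them divide g (all give nonzero remainder).
Degree-3 irreducible divisors: test the 8 monic irreducibles of degree 3 over GF(3).
None of them divide g (all give nonzero remainder).
No irreducible factor of degree ≤ 3 exists, so g is irreducible over GF(3).

Yes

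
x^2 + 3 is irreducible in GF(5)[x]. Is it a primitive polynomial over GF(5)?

No

Write f(x) = x^2 + 3.
|GF(5^2)^×| = 5^2 − 1 = 24. Prime factorization: 24 = 2^3·3.
f is primitive ⇔ x has order 24 in GF(5)[x]/(f), i.e. x^(24/q) ≠ 1 for each prime q | 24.
x^(12) mod f = 4.
x^(8) mod f = 1
Since x^(8) = 1, the order of x divides 8 < 24; not primitive.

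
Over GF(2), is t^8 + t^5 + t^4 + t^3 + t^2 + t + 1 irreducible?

Yes

Write h(t) = t^8 + t^5 + t^4 + t^3 + t^2 + t + 1.
Check for roots in GF(2): h(0) = 1; h(1) = 1.
No roots, so no linear factors.
Monic irreducibles of degree 2 over GF(2): t^2 + t + 1.
None of them divide h (all give nonzero remainder).
Monic irreducibles of degree 3 over GF(2): t^3 + t + 1, t^3 + t^2 + 1.
None of them divide h (all give nonzero remainder).
Monic irreducibles of degree 4 over GF(2): t^4 + t + 1, t^4 + t^3 + 1, t^4 + t^3 + t^2 + t + 1.
None of them divide h (all give nonzero remainder).
No irreducible factor of degree ≤ 4 exists, so h is irreducible over GF(2).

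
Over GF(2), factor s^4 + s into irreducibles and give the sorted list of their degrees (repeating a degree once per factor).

1, 1, 2

Write h(s) = s^4 + s.
Roots in GF(2): h(0) = 0 → root; h(1) = 0 → root.
Linear factors from roots: (s), (s + 1).
Complete factorization: h(s) = (s)·(s + 1)·(s^2 + s + 1).
Factor degrees with multiplicity: 1 + 1 + 2 = 4.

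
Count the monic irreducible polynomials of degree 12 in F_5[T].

Gauss's count: N_{5}(12) = (1/12) Σ_{d|12} μ(12/d)·5^d.
Divisors of 12: 1, 2, 3, 4, 6, 12; μ(12/d) for each: 0, 1, 0, -1, -1, 1.
Σ = 5^2 − 5^4 − 5^6 + 5^12 = 244124400.
N = 244124400/12 = 20343700.

20343700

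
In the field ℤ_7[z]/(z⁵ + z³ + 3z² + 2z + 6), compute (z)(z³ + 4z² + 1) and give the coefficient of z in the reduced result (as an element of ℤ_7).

Multiply in ℤ_7[z]: (z)·(z³ + 4z² + 1) = z⁴ + 4z³ + z.
Reduced: z⁴ + 4z³ + z.

1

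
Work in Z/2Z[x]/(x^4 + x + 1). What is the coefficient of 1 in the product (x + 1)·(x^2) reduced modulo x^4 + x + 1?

Multiply in Z/2Z[x]: (x + 1)·(x^2) = x^3 + x^2.
Reduced: x^3 + x^2.

0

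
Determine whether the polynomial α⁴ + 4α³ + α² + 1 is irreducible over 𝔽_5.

Yes

Write f(α) = α⁴ + 4α³ + α² + 1.
Check for roots in 𝔽_5: f(0) = 1; f(1) = 2; f(2) = 3; f(3) = 4; f(4) = 4.
No roots, so no linear factors.
Degree-2 irreducible divisors: test the 10 monic irreducibles of degree 2 over GF(5).
None of them divide f (all give nonzero remainder).
No irreducible factor of degree ≤ 2 exists, so f is irreducible over GF(5).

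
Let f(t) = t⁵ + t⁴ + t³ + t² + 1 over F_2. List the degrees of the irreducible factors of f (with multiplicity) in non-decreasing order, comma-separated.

5

Roots in F_2: f(0) = 1; f(1) = 1.
Complete factorization: f(t) = (t⁵ + t⁴ + t³ + t² + 1).
Factor degrees with multiplicity: 5 = 5.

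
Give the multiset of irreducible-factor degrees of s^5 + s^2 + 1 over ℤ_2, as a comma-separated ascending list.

5

Write f(s) = s^5 + s^2 + 1.
Roots in ℤ_2: f(0) = 1; f(1) = 1.
Complete factorization: f(s) = (s^5 + s^2 + 1).
Factor degrees with multiplicity: 5 = 5.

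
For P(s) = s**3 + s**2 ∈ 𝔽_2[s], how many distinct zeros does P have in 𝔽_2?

2

Evaluate at each of the 2 elements of 𝔽_2:
P(0) = 0 → root; P(1) = 0 → root.
Roots: {0, 1}.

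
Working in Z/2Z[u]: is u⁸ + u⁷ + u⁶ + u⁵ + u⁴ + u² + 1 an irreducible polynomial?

Yes

Write g(u) = u⁸ + u⁷ + u⁶ + u⁵ + u⁴ + u² + 1.
Check for roots in Z/2Z: g(0) = 1; g(1) = 1.
No roots, so no linear factors.
Monic irreducibles of degree 2 over GF(2): u² + u + 1.
None of them divide g (all give nonzero remainder).
Monic irreducibles of degree 3 over GF(2): u³ + u + 1, u³ + u² + 1.
None of them divide g (all give nonzero remainder).
Monic irreducibles of degree 4 over GF(2): u⁴ + u + 1, u⁴ + u³ + 1, u⁴ + u³ + u² + u + 1.
None of them divide g (all give nonzero remainder).
No irreducible factor of degree ≤ 4 exists, so g is irreducible over GF(2).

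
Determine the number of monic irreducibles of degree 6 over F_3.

116

By the necklace-counting formula, N_3(6) = (1/6) Σ_{d|6} μ(6/d)·3^d.
Divisors of 6: 1, 2, 3, 6; μ(6/d) for each: 1, -1, -1, 1.
Σ = 3^1 − 3^2 − 3^3 + 3^6 = 696.
N = 696/6 = 116.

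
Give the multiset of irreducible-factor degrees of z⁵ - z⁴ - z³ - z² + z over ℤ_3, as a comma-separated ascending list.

1, 1, 1, 2

Write f(z) = z⁵ - z⁴ - z³ - z² + z.
Roots in ℤ_3: f(0) = 0 → root; f(1) = 2; f(2) = 0 → root.
Linear factors from roots: (z), (z + 1).
Complete factorization: f(z) = (z)·(z + 1)^2·(z² + 1).
Factor degrees with multiplicity: 1 + 1 + 1 + 2 = 5.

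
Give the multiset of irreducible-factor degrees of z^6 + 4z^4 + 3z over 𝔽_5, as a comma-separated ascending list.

1, 2, 3

Write g(z) = z^6 + 4z^4 + 3z.
Roots in 𝔽_5: g(0) = 0 → root; g(1) = 3; g(2) = 4; g(3) = 2; g(4) = 2.
Linear factors from roots: (z).
Complete factorization: g(z) = (z)·(z^2 + z + 2)·(z^3 + 4z^2 + 3z + 4).
Factor degrees with multiplicity: 1 + 2 + 3 = 6.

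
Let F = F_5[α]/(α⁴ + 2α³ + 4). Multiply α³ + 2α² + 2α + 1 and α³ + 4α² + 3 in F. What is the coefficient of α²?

Multiply in F_5[α]: (α³ + 2α² + 2α + 1)·(α³ + 4α² + 3) = α⁶ + α⁵ + 2α³ + α + 3.
Reduce using α⁴ ≡ 3α³ + 1 (mod α⁴ + 2α³ + 4).
Reduced: 3α³ + α².

1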